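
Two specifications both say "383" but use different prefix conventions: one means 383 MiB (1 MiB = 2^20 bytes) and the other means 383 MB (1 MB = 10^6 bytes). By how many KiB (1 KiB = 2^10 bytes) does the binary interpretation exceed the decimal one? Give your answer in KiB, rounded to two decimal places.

18,168.56 KiB

383 MiB = 383 × 1,048,576 = 401,604,608 bytes
383 MB = 383 × 1,000,000 = 383,000,000 bytes
difference = 18,604,608 bytes
18,604,608 / 1,024 = 18,168.56 KiB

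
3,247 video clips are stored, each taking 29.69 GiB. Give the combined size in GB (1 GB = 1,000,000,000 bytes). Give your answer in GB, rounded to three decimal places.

Total = 3,247 × 29.69 GiB = 96403.43 GiB
= 96403.43 × 1,073,741,824 bytes = 103,512,394,768,056.32 bytes
1 GB = 1,000,000,000 bytes
103,512,394,768,056.32 / 1,000,000,000 = 103,512.395 GB

103,512.395 GB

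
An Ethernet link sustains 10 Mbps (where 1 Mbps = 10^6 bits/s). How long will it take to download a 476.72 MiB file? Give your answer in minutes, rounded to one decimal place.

476.72 MiB = 499,877,150.72 bytes = 3,999,017,205.76 bits
10 Mbps = 10,000,000 bits/s
time = 3,999,017,205.76 / 10,000,000 = 399.90 s
399.90 s / 60 = 6.7 minutes

6.7 minutes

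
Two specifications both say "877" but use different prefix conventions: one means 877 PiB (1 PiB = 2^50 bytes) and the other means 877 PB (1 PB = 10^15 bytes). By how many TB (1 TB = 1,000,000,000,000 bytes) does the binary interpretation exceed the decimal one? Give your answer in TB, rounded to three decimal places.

110,414.218 TB

877 PiB = 877 × 1,125,899,906,842,624 = 987,414,218,300,981,248 bytes
877 PB = 877 × 1,000,000,000,000,000 = 877,000,000,000,000,000 bytes
difference = 110,414,218,300,981,248 bytes
110,414,218,300,981,248 / 1,000,000,000,000 = 110,414.218 TB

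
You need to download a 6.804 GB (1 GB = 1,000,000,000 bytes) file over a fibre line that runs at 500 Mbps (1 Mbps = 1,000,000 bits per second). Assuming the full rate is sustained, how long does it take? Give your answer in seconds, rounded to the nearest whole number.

6.804 GB = 6,804,000,000 bytes = 54,432,000,000 bits
500 Mbps = 500,000,000 bits/s
time = 54,432,000,000 / 500,000,000 = 109 s

109 seconds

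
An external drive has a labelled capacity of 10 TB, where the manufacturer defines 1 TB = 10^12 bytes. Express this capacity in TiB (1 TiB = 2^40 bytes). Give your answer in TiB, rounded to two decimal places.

10 TB × 1,000,000,000,000 bytes/TB = 10,000,000,000,000 bytes
1 TiB = 2^40 bytes = 1,099,511,627,776 bytes
10,000,000,000,000 / 1,099,511,627,776 = 9.09 TiB

9.09 TiB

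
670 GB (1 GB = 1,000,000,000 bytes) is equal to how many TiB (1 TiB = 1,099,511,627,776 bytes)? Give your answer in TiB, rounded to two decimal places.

670 GB × 1,000,000,000 bytes/GB = 670,000,000,000 bytes
1 TiB = 1,099,511,627,776 bytes
670,000,000,000 / 1,099,511,627,776 = 0.61 TiB

0.61 TiB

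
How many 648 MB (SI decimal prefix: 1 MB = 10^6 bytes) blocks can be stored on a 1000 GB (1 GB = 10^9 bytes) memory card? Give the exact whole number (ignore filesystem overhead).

1,543

Capacity: 1000 GB = 1,000,000,000,000 bytes
Per item: 648 MB = 648,000,000 bytes
⌊1,000,000,000,000 / 648,000,000⌋ = 1,543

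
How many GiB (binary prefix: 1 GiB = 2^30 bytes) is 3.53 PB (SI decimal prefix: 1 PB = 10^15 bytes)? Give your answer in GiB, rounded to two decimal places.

3.53 PB × 1,000,000,000,000,000 bytes/PB = 3,530,000,000,000,000 bytes
1 GiB = 2^30 bytes = 1,073,741,824 bytes
3,530,000,000,000,000 / 1,073,741,824 = 3,287,568.69 GiB

3,287,568.69 GiB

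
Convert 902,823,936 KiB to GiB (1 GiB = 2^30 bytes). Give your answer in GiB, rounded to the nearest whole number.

902,823,936 KiB × 1,024 bytes/KiB = 924,491,710,464 bytes
1 GiB = 2^30 bytes = 1,073,741,824 bytes
924,491,710,464 / 1,073,741,824 = 861 GiB

861 GiB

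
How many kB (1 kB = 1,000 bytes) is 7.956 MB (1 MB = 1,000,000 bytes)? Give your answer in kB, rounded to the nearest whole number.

7.956 MB × 1,000,000 bytes/MB = 7,956,000 bytes
1 kB = 1,000 bytes
7,956,000 / 1,000 = 7,956 kB

7,956 kB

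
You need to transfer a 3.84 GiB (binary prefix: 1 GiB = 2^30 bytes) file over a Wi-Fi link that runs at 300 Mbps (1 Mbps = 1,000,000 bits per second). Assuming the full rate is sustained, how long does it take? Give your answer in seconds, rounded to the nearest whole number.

110 seconds

3.84 GiB = 4,123,168,604.16 bytes = 32,985,348,833.28 bits
300 Mbps = 300,000,000 bits/s
time = 32,985,348,833.28 / 300,000,000 = 110 s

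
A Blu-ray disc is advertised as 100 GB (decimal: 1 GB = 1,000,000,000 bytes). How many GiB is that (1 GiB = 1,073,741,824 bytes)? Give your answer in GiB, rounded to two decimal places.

100 GB × 1,000,000,000 bytes/GB = 100,000,000,000 bytes
1 GiB = 2^30 bytes = 1,073,741,824 bytes
100,000,000,000 / 1,073,741,824 = 93.13 GiB

93.13 GiB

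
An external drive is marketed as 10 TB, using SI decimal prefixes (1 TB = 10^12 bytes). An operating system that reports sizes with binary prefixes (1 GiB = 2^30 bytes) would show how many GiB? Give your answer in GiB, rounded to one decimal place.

9,313.2 GiB

10 TB = 10 × 10^12 bytes = 10,000,000,000,000 bytes
1 GiB = 1,073,741,824 bytes
10,000,000,000,000 / 1,073,741,824 = 9,313.2 GiB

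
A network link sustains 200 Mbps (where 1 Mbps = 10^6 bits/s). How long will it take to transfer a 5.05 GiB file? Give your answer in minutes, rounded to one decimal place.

3.6 minutes

5.05 GiB = 5,422,396,211.2 bytes = 43,379,169,689.6 bits
200 Mbps = 200,000,000 bits/s
time = 43,379,169,689.6 / 200,000,000 = 216.90 s
216.90 s / 60 = 3.6 minutes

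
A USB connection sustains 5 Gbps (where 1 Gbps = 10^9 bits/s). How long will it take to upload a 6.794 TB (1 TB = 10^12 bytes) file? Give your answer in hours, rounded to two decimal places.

3.02 hours

6.794 TB = 6,794,000,000,000 bytes = 54,352,000,000,000 bits
5 Gbps = 5,000,000,000 bits/s
time = 54,352,000,000,000 / 5,000,000,000 = 10,870.4000 s
10,870.4000 s / 3600 = 3.02 hours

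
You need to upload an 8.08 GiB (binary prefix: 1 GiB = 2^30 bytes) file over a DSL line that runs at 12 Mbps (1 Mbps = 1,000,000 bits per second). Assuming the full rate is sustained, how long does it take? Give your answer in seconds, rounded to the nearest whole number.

8.08 GiB = 8,675,833,937.92 bytes = 69,406,671,503.36 bits
12 Mbps = 12,000,000 bits/s
time = 69,406,671,503.36 / 12,000,000 = 5,784 s

5,784 seconds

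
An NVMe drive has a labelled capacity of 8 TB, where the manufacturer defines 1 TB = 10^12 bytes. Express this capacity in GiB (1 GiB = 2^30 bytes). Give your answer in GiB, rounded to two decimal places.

7,450.58 GiB

8 TB = 8 × 10^12 bytes = 8,000,000,000,000 bytes
1 GiB = 2^30 bytes = 1,073,741,824 bytes
8,000,000,000,000 / 1,073,741,824 = 7,450.58 GiB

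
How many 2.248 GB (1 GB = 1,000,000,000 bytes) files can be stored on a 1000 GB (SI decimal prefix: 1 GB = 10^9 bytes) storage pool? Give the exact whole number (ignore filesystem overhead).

444

Capacity: 1000 GB = 1,000,000,000,000 bytes
Per item: 2.248 GB = 2,248,000,000 bytes
⌊1,000,000,000,000 / 2,248,000,000⌋ = 444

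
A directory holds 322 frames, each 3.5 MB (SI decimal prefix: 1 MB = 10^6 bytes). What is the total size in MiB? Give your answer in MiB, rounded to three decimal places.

Total = 322 × 3.5 MB = 1127 MB
= 1127 × 1,000,000 bytes = 1,127,000,000 bytes
1 MiB = 1,048,576 bytes
1,127,000,000 / 1,048,576 = 1,074.791 MiB

1,074.791 MiB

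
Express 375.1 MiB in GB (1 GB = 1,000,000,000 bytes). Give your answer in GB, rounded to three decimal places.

375.1 MiB × 1,048,576 bytes/MiB = 393,320,857.6 bytes
1 GB = 10^9 bytes = 1,000,000,000 bytes
393,320,857.6 / 1,000,000,000 = 0.393 GB

0.393 GB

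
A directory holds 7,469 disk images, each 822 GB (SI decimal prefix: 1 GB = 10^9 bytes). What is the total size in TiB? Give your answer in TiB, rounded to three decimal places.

5,583.859 TiB

Total = 7,469 × 822 GB = 6,139,518 GB
= 6,139,518 × 1,000,000,000 bytes = 6,139,518,000,000,000 bytes
1 TiB = 1,099,511,627,776 bytes
6,139,518,000,000,000 / 1,099,511,627,776 = 5,583.859 TiB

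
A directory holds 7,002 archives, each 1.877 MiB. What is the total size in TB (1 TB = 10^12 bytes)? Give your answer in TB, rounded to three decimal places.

0.014 TB

Total = 7,002 × 1.877 MiB = 13142.754 MiB
= 13142.754 × 1,048,576 bytes = 13,781,176,418.304 bytes
1 TB = 1,000,000,000,000 bytes
13,781,176,418.304 / 1,000,000,000,000 = 0.014 TB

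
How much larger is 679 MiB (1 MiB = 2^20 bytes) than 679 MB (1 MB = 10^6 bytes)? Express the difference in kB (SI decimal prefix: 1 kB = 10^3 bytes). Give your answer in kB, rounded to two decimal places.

32,983.10 kB

679 MiB = 679 × 1,048,576 = 711,983,104 bytes
679 MB = 679 × 1,000,000 = 679,000,000 bytes
difference = 32,983,104 bytes
32,983,104 / 1,000 = 32,983.10 kB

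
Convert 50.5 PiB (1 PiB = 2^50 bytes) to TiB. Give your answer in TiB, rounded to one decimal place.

50.5 PiB = 50.5 × 2^50 bytes = 56,857,945,295,552,512 bytes
1 TiB = 2^40 bytes = 1,099,511,627,776 bytes
56,857,945,295,552,512 / 1,099,511,627,776 = 51,712.0 TiB

51,712.0 TiB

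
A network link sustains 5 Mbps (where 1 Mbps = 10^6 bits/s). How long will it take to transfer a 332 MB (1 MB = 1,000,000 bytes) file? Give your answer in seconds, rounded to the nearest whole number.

531 seconds

332 MB = 332,000,000 bytes = 2,656,000,000 bits
5 Mbps = 5,000,000 bits/s
time = 2,656,000,000 / 5,000,000 = 531 s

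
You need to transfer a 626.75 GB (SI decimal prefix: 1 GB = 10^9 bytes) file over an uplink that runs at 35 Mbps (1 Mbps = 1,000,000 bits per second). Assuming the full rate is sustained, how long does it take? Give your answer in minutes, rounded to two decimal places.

626.75 GB = 626,750,000,000 bytes = 5,014,000,000,000 bits
35 Mbps = 35,000,000 bits/s
time = 5,014,000,000,000 / 35,000,000 = 143,257.143 s
143,257.143 s / 60 = 2,387.62 minutes

2,387.62 minutes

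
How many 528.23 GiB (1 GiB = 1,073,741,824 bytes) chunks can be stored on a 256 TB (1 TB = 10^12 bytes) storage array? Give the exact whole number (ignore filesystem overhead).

Capacity: 256 TB = 256,000,000,000,000 bytes
Per item: 528.23 GiB = 567,182,643,691.52 bytes
⌊256,000,000,000,000 / 567,182,643,691.52⌋ = 451

451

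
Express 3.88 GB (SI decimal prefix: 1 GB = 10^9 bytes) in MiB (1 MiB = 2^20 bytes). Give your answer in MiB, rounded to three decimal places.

3.88 GB = 3.88 × 10^9 bytes = 3,880,000,000 bytes
1 MiB = 2^20 bytes = 1,048,576 bytes
3,880,000,000 / 1,048,576 = 3,700.256 MiB

3,700.256 MiB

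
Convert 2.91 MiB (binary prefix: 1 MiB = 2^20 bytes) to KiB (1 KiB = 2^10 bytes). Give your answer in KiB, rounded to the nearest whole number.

2.91 MiB × 1,048,576 bytes/MiB = 3,051,356.16 bytes
1 KiB = 2^10 bytes = 1,024 bytes
3,051,356.16 / 1,024 = 2,980 KiB

2,980 KiB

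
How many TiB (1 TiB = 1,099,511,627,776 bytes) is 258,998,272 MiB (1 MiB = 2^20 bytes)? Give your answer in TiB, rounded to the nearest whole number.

247 TiB

258,998,272 MiB = 258,998,272 × 2^20 bytes = 271,579,372,060,672 bytes
1 TiB = 2^40 bytes = 1,099,511,627,776 bytes
271,579,372,060,672 / 1,099,511,627,776 = 247 TiB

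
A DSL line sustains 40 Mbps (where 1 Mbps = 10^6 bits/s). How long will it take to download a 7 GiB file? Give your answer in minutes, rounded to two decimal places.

25.05 minutes

7 GiB = 7,516,192,768 bytes = 60,129,542,144 bits
40 Mbps = 40,000,000 bits/s
time = 60,129,542,144 / 40,000,000 = 1,503.239 s
1,503.239 s / 60 = 25.05 minutes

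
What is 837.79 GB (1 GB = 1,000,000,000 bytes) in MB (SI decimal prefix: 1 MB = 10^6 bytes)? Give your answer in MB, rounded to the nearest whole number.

837,790 MB

837.79 GB × 1,000,000,000 bytes/GB = 837,790,000,000 bytes
1 MB = 1,000,000 bytes
837,790,000,000 / 1,000,000 = 837,790 MB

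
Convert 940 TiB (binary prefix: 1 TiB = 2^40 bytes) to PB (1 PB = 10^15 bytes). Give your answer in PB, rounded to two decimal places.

940 TiB = 940 × 2^40 bytes = 1,033,540,930,109,440 bytes
1 PB = 10^15 bytes = 1,000,000,000,000,000 bytes
1,033,540,930,109,440 / 1,000,000,000,000,000 = 1.03 PB

1.03 PB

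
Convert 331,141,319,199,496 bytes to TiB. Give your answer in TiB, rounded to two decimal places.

301.17 TiB

331,141,319,199,496 bytes given.
1 TiB = 2^40 bytes = 1,099,511,627,776 bytes
331,141,319,199,496 / 1,099,511,627,776 = 301.17 TiB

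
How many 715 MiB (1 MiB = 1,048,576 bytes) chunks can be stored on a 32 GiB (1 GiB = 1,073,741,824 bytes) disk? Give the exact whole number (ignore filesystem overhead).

45

Capacity: 32 GiB = 34,359,738,368 bytes
Per item: 715 MiB = 749,731,840 bytes
⌊34,359,738,368 / 749,731,840⌋ = 45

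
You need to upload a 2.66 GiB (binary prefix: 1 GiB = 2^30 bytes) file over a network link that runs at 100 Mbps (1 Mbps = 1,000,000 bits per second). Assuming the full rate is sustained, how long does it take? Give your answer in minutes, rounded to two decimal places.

2.66 GiB = 2,856,153,251.84 bytes = 22,849,226,014.72 bits
100 Mbps = 100,000,000 bits/s
time = 22,849,226,014.72 / 100,000,000 = 228.492 s
228.492 s / 60 = 3.81 minutes

3.81 minutes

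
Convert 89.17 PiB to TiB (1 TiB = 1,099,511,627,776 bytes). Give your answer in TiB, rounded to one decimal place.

91,310.1 TiB

89.17 PiB × 1,125,899,906,842,624 bytes/PiB = 100,396,494,693,156,782.08 bytes
1 TiB = 2^40 bytes = 1,099,511,627,776 bytes
100,396,494,693,156,782.08 / 1,099,511,627,776 = 91,310.1 TiB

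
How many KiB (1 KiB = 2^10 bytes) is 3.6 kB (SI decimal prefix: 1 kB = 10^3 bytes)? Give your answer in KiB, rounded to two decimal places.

3.6 kB = 3.6 × 10^3 bytes = 3,600 bytes
1 KiB = 1,024 bytes
3,600 / 1,024 = 3.52 KiB

3.52 KiB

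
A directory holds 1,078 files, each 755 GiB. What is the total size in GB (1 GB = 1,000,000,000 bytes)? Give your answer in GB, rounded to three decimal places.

873,907.733 GB

Total = 1,078 × 755 GiB = 813,890 GiB
= 813,890 × 1,073,741,824 bytes = 873,907,733,135,360 bytes
1 GB = 1,000,000,000 bytes
873,907,733,135,360 / 1,000,000,000 = 873,907.733 GB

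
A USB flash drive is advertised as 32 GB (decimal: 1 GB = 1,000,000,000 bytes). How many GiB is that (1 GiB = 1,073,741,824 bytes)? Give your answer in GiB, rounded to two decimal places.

32 GB = 32 × 10^9 bytes = 32,000,000,000 bytes
1 GiB = 1,073,741,824 bytes
32,000,000,000 / 1,073,741,824 = 29.80 GiB

29.80 GiB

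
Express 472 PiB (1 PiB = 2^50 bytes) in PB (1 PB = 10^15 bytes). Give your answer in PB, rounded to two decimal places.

472 PiB × 1,125,899,906,842,624 bytes/PiB = 531,424,756,029,718,528 bytes
1 PB = 1,000,000,000,000,000 bytes
531,424,756,029,718,528 / 1,000,000,000,000,000 = 531.42 PB

531.42 PB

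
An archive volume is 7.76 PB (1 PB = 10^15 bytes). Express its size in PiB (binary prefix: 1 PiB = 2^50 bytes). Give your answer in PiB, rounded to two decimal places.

6.89 PiB

7.76 PB = 7.76 × 10^15 bytes = 7,760,000,000,000,000 bytes
1 PiB = 2^50 bytes = 1,125,899,906,842,624 bytes
7,760,000,000,000,000 / 1,125,899,906,842,624 = 6.89 PiB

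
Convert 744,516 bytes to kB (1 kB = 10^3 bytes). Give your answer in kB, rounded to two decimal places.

744.52 kB

744,516 bytes given.
1 kB = 1,000 bytes
744,516 / 1,000 = 744.52 kB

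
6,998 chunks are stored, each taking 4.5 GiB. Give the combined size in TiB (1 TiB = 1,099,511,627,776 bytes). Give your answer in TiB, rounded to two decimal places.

30.75 TiB

Total = 6,998 × 4.5 GiB = 31,491 GiB
= 31,491 × 1,073,741,824 bytes = 33,813,203,779,584 bytes
1 TiB = 1,099,511,627,776 bytes
33,813,203,779,584 / 1,099,511,627,776 = 30.75 TiB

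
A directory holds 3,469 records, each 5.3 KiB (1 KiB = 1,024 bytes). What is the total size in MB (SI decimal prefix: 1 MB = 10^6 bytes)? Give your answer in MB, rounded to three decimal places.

18.827 MB

Total = 3,469 × 5.3 KiB = 18385.7 KiB
= 18385.7 × 1,024 bytes = 18,826,956.8 bytes
1 MB = 1,000,000 bytes
18,826,956.8 / 1,000,000 = 18.827 MB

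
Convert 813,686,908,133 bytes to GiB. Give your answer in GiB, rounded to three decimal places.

813,686,908,133 bytes given.
1 GiB = 2^30 bytes = 1,073,741,824 bytes
813,686,908,133 / 1,073,741,824 = 757.805 GiB

757.805 GiB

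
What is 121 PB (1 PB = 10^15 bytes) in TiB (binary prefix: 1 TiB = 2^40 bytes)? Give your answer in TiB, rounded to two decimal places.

121 PB × 1,000,000,000,000,000 bytes/PB = 121,000,000,000,000,000 bytes
1 TiB = 1,099,511,627,776 bytes
121,000,000,000,000,000 / 1,099,511,627,776 = 110,048.86 TiB

110,048.86 TiB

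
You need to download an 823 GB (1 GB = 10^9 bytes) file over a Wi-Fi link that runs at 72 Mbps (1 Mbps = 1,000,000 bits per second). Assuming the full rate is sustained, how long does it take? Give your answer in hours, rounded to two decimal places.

25.40 hours

823 GB = 823,000,000,000 bytes = 6,584,000,000,000 bits
72 Mbps = 72,000,000 bits/s
time = 6,584,000,000,000 / 72,000,000 = 91,444.4444 s
91,444.4444 s / 3600 = 25.40 hours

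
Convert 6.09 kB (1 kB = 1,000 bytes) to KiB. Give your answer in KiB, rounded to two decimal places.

5.95 KiB

6.09 kB = 6.09 × 10^3 bytes = 6,090 bytes
1 KiB = 1,024 bytes
6,090 / 1,024 = 5.95 KiB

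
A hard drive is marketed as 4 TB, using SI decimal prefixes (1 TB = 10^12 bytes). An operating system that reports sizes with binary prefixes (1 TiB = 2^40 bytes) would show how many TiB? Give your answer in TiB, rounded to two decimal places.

3.64 TiB

4 TB × 1,000,000,000,000 bytes/TB = 4,000,000,000,000 bytes
1 TiB = 2^40 bytes = 1,099,511,627,776 bytes
4,000,000,000,000 / 1,099,511,627,776 = 3.64 TiB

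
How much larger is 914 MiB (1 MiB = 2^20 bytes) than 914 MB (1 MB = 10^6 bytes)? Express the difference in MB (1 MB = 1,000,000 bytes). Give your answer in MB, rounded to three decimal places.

914 MiB = 914 × 1,048,576 = 958,398,464 bytes
914 MB = 914 × 1,000,000 = 914,000,000 bytes
difference = 44,398,464 bytes
44,398,464 / 1,000,000 = 44.398 MB

44.398 MB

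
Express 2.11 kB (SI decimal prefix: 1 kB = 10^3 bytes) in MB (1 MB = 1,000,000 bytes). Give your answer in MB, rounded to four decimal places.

0.0021 MB

2.11 kB × 1,000 bytes/kB = 2,110 bytes
1 MB = 10^6 bytes = 1,000,000 bytes
2,110 / 1,000,000 = 0.0021 MB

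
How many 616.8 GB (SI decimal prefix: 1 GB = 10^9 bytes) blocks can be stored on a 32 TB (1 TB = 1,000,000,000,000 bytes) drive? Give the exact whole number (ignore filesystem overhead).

51

Capacity: 32 TB = 32,000,000,000,000 bytes
Per item: 616.8 GB = 616,800,000,000 bytes
⌊32,000,000,000,000 / 616,800,000,000⌋ = 51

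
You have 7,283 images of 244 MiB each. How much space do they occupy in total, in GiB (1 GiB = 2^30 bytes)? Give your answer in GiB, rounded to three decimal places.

1,735.402 GiB

Total = 7,283 × 244 MiB = 1,777,052 MiB
= 1,777,052 × 1,048,576 bytes = 1,863,374,077,952 bytes
1 GiB = 1,073,741,824 bytes
1,863,374,077,952 / 1,073,741,824 = 1,735.402 GiB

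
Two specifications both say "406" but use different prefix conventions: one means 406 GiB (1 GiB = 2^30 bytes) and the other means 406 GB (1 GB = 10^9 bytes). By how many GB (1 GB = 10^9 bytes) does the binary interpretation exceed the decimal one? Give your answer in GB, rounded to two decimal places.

29.94 GB

406 GiB = 406 × 1,073,741,824 = 435,939,180,544 bytes
406 GB = 406 × 1,000,000,000 = 406,000,000,000 bytes
difference = 29,939,180,544 bytes
29,939,180,544 / 1,000,000,000 = 29.94 GB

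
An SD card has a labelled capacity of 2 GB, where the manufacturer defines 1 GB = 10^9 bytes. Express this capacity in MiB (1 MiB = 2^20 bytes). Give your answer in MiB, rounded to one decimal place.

2 GB × 1,000,000,000 bytes/GB = 2,000,000,000 bytes
1 MiB = 1,048,576 bytes
2,000,000,000 / 1,048,576 = 1,907.3 MiB

1,907.3 MiB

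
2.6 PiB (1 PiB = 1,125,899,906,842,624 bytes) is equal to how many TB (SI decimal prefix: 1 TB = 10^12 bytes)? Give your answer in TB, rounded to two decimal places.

2,927.34 TB

2.6 PiB × 1,125,899,906,842,624 bytes/PiB = 2,927,339,757,790,822.4 bytes
1 TB = 1,000,000,000,000 bytes
2,927,339,757,790,822.4 / 1,000,000,000,000 = 2,927.34 TB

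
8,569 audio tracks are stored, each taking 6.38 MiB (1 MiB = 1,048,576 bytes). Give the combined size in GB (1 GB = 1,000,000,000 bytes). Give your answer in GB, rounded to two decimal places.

57.33 GB

Total = 8,569 × 6.38 MiB = 54670.22 MiB
= 54670.22 × 1,048,576 bytes = 57,325,880,606.72 bytes
1 GB = 1,000,000,000 bytes
57,325,880,606.72 / 1,000,000,000 = 57.33 GB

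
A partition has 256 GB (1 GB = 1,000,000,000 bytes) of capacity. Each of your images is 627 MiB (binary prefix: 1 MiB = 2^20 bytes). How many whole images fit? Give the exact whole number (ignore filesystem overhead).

389

Capacity: 256 GB = 256,000,000,000 bytes
Per item: 627 MiB = 657,457,152 bytes
⌊256,000,000,000 / 657,457,152⌋ = 389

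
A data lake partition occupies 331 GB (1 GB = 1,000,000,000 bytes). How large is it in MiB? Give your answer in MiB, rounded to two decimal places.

315,666.20 MiB

331 GB × 1,000,000,000 bytes/GB = 331,000,000,000 bytes
1 MiB = 1,048,576 bytes
331,000,000,000 / 1,048,576 = 315,666.20 MiB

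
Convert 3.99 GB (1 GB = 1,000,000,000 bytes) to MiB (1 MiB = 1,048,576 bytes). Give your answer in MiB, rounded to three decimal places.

3,805.161 MiB

3.99 GB = 3.99 × 10^9 bytes = 3,990,000,000 bytes
1 MiB = 2^20 bytes = 1,048,576 bytes
3,990,000,000 / 1,048,576 = 3,805.161 MiB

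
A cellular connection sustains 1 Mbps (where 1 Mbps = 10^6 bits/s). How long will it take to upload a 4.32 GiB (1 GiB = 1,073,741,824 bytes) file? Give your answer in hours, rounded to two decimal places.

10.31 hours

4.32 GiB = 4,638,564,679.68 bytes = 37,108,517,437.44 bits
1 Mbps = 1,000,000 bits/s
time = 37,108,517,437.44 / 1,000,000 = 37,108.5174 s
37,108.5174 s / 3600 = 10.31 hours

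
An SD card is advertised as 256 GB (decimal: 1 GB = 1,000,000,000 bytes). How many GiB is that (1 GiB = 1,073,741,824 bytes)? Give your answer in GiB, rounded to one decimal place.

256 GB = 256 × 10^9 bytes = 256,000,000,000 bytes
1 GiB = 1,073,741,824 bytes
256,000,000,000 / 1,073,741,824 = 238.4 GiB

238.4 GiB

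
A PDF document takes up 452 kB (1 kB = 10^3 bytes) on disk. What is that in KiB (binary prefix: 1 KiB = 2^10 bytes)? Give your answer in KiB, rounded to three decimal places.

441.406 KiB

452 kB × 1,000 bytes/kB = 452,000 bytes
1 KiB = 1,024 bytes
452,000 / 1,024 = 441.406 KiB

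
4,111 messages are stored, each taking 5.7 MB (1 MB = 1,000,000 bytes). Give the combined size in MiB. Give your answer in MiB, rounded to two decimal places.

Total = 4,111 × 5.7 MB = 23432.7 MB
= 23432.7 × 1,000,000 bytes = 23,432,700,000 bytes
1 MiB = 1,048,576 bytes
23,432,700,000 / 1,048,576 = 22,347.16 MiB

22,347.16 MiB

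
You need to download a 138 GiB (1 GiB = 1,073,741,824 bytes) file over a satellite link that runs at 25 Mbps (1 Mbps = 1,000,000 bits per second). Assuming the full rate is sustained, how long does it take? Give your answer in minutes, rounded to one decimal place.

138 GiB = 148,176,371,712 bytes = 1,185,410,973,696 bits
25 Mbps = 25,000,000 bits/s
time = 1,185,410,973,696 / 25,000,000 = 47,416.44 s
47,416.44 s / 60 = 790.3 minutes

790.3 minutes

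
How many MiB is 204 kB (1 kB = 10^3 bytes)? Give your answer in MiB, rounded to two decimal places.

204 kB = 204 × 10^3 bytes = 204,000 bytes
1 MiB = 2^20 bytes = 1,048,576 bytes
204,000 / 1,048,576 = 0.19 MiB

0.19 MiB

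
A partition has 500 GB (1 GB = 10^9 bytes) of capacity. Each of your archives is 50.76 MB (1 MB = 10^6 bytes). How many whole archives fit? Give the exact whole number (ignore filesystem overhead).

Capacity: 500 GB = 500,000,000,000 bytes
Per item: 50.76 MB = 50,760,000 bytes
⌊500,000,000,000 / 50,760,000⌋ = 9,850

9,850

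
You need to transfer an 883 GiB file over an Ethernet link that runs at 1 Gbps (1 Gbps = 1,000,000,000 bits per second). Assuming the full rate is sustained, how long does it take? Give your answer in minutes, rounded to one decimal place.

883 GiB = 948,114,030,592 bytes = 7,584,912,244,736 bits
1 Gbps = 1,000,000,000 bits/s
time = 7,584,912,244,736 / 1,000,000,000 = 7,584.91 s
7,584.91 s / 60 = 126.4 minutes

126.4 minutes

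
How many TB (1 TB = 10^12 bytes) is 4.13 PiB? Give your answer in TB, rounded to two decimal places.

4,649.97 TB

4.13 PiB × 1,125,899,906,842,624 bytes/PiB = 4,649,966,615,260,037.12 bytes
1 TB = 1,000,000,000,000 bytes
4,649,966,615,260,037.12 / 1,000,000,000,000 = 4,649.97 TB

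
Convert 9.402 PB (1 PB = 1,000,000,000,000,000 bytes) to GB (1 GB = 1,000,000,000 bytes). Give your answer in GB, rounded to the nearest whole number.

9,402,000 GB

9.402 PB × 1,000,000,000,000,000 bytes/PB = 9,402,000,000,000,000 bytes
1 GB = 10^9 bytes = 1,000,000,000 bytes
9,402,000,000,000,000 / 1,000,000,000 = 9,402,000 GB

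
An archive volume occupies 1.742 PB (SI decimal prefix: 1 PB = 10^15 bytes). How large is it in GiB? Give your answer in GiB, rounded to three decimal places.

1.742 PB × 1,000,000,000,000,000 bytes/PB = 1,742,000,000,000,000 bytes
1 GiB = 2^30 bytes = 1,073,741,824 bytes
1,742,000,000,000,000 / 1,073,741,824 = 1,622,363.925 GiB

1,622,363.925 GiB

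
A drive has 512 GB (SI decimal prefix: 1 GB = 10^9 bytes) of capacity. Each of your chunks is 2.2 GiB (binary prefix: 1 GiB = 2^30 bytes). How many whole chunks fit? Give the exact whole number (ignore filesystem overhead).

Capacity: 512 GB = 512,000,000,000 bytes
Per item: 2.2 GiB = 2,362,232,012.8 bytes
⌊512,000,000,000 / 2,362,232,012.8⌋ = 216

216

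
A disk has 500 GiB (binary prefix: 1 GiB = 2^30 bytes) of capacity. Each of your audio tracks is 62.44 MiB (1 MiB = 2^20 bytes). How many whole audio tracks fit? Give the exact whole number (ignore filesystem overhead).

Capacity: 500 GiB = 536,870,912,000 bytes
Per item: 62.44 MiB = 65,473,085.44 bytes
⌊536,870,912,000 / 65,473,085.44⌋ = 8,199

8,199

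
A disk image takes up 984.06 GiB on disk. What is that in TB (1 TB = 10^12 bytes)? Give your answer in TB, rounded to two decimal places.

1.06 TB

984.06 GiB × 1,073,741,824 bytes/GiB = 1,056,626,379,325.44 bytes
1 TB = 1,000,000,000,000 bytes
1,056,626,379,325.44 / 1,000,000,000,000 = 1.06 TB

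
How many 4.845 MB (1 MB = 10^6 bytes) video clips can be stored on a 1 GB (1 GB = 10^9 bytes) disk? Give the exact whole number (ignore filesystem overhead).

206

Capacity: 1 GB = 1,000,000,000 bytes
Per item: 4.845 MB = 4,845,000 bytes
⌊1,000,000,000 / 4,845,000⌋ = 206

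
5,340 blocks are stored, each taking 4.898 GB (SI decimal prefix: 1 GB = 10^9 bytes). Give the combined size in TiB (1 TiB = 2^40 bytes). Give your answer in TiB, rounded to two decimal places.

23.79 TiB

Total = 5,340 × 4.898 GB = 26155.32 GB
= 26155.32 × 1,000,000,000 bytes = 26,155,320,000,000 bytes
1 TiB = 1,099,511,627,776 bytes
26,155,320,000,000 / 1,099,511,627,776 = 23.79 TiB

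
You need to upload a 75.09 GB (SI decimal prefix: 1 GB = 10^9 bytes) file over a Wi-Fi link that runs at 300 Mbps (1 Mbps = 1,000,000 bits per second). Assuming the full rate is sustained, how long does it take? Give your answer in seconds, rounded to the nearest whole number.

2,002 seconds

75.09 GB = 75,090,000,000 bytes = 600,720,000,000 bits
300 Mbps = 300,000,000 bits/s
time = 600,720,000,000 / 300,000,000 = 2,002 s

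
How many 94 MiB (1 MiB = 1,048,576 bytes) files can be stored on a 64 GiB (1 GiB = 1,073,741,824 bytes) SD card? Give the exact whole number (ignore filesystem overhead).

Capacity: 64 GiB = 68,719,476,736 bytes
Per item: 94 MiB = 98,566,144 bytes
⌊68,719,476,736 / 98,566,144⌋ = 697

697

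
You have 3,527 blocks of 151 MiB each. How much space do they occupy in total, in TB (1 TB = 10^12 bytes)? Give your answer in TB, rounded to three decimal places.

Total = 3,527 × 151 MiB = 532,577 MiB
= 532,577 × 1,048,576 bytes = 558,447,460,352 bytes
1 TB = 1,000,000,000,000 bytes
558,447,460,352 / 1,000,000,000,000 = 0.558 TB

0.558 TB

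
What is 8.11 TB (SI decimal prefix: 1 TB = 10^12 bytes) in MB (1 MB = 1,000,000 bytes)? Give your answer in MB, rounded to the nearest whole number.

8.11 TB = 8.11 × 10^12 bytes = 8,110,000,000,000 bytes
1 MB = 1,000,000 bytes
8,110,000,000,000 / 1,000,000 = 8,110,000 MB

8,110,000 MB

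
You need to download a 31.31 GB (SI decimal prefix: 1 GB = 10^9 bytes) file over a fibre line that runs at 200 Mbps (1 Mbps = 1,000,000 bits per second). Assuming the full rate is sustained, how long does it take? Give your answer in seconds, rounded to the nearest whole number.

1,252 seconds

31.31 GB = 31,310,000,000 bytes = 250,480,000,000 bits
200 Mbps = 200,000,000 bits/s
time = 250,480,000,000 / 200,000,000 = 1,252 s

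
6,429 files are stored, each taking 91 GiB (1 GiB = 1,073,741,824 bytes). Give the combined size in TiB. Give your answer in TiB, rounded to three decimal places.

Total = 6,429 × 91 GiB = 585,039 GiB
= 585,039 × 1,073,741,824 bytes = 628,180,842,971,136 bytes
1 TiB = 1,099,511,627,776 bytes
628,180,842,971,136 / 1,099,511,627,776 = 571.327 TiB

571.327 TiB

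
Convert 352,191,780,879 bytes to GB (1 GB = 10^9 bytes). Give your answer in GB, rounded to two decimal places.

352,191,780,879 bytes given.
1 GB = 10^9 bytes = 1,000,000,000 bytes
352,191,780,879 / 1,000,000,000 = 352.19 GB

352.19 GB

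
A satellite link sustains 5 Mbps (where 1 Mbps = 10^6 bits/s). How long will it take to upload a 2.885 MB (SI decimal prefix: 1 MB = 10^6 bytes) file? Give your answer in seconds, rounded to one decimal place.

2.885 MB = 2,885,000 bytes = 23,080,000 bits
5 Mbps = 5,000,000 bits/s
time = 23,080,000 / 5,000,000 = 4.6 s

4.6 seconds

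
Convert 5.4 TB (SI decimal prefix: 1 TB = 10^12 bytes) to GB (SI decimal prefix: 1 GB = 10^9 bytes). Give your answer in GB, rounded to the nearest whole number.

5.4 TB = 5.4 × 10^12 bytes = 5,400,000,000,000 bytes
1 GB = 1,000,000,000 bytes
5,400,000,000,000 / 1,000,000,000 = 5,400 GB

5,400 GB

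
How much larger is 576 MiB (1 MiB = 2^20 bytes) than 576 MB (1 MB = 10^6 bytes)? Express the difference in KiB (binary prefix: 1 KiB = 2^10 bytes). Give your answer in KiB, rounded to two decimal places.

27,324.00 KiB

576 MiB = 576 × 1,048,576 = 603,979,776 bytes
576 MB = 576 × 1,000,000 = 576,000,000 bytes
difference = 27,979,776 bytes
27,979,776 / 1,024 = 27,324.00 KiB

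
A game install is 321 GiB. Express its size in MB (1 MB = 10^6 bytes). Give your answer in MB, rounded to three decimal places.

344,671.126 MB

321 GiB × 1,073,741,824 bytes/GiB = 344,671,125,504 bytes
1 MB = 10^6 bytes = 1,000,000 bytes
344,671,125,504 / 1,000,000 = 344,671.126 MB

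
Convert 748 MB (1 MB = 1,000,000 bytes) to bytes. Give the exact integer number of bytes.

748,000,000 bytes

748 × 1,000,000 = 748,000,000 bytes  (1 MB = 10^6 bytes)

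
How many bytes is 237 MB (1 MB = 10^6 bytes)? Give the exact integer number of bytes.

237,000,000 bytes

237 × 1,000,000 = 237,000,000 bytes  (1 MB = 10^6 bytes)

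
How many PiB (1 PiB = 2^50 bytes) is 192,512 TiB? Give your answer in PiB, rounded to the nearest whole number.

192,512 TiB = 192,512 × 2^40 bytes = 211,669,182,486,413,312 bytes
1 PiB = 1,125,899,906,842,624 bytes
211,669,182,486,413,312 / 1,125,899,906,842,624 = 188 PiB

188 PiB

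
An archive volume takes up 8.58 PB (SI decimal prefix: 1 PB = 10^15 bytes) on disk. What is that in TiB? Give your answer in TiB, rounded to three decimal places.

8.58 PB × 1,000,000,000,000,000 bytes/PB = 8,580,000,000,000,000 bytes
1 TiB = 1,099,511,627,776 bytes
8,580,000,000,000,000 / 1,099,511,627,776 = 7,803.465 TiB

7,803.465 TiB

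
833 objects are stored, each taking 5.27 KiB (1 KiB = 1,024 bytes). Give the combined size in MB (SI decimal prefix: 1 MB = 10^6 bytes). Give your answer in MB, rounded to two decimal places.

4.50 MB

Total = 833 × 5.27 KiB = 4389.91 KiB
= 4389.91 × 1,024 bytes = 4,495,267.84 bytes
1 MB = 1,000,000 bytes
4,495,267.84 / 1,000,000 = 4.50 MB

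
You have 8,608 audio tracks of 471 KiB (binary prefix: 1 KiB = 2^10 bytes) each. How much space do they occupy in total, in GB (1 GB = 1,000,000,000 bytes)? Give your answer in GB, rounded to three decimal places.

4.152 GB

Total = 8,608 × 471 KiB = 4,054,368 KiB
= 4,054,368 × 1,024 bytes = 4,151,672,832 bytes
1 GB = 1,000,000,000 bytes
4,151,672,832 / 1,000,000,000 = 4.152 GB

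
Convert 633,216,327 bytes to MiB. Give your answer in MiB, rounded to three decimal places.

633,216,327 bytes given.
1 MiB = 1,048,576 bytes
633,216,327 / 1,048,576 = 603.882 MiB

603.882 MiB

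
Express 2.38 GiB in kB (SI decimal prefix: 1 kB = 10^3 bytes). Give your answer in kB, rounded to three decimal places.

2,555,505.541 kB

2.38 GiB = 2.38 × 2^30 bytes = 2,555,505,541.12 bytes
1 kB = 10^3 bytes = 1,000 bytes
2,555,505,541.12 / 1,000 = 2,555,505.541 kB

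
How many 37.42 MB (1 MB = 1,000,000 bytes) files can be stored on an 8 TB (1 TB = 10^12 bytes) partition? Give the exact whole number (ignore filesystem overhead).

213,789

Capacity: 8 TB = 8,000,000,000,000 bytes
Per item: 37.42 MB = 37,420,000 bytes
⌊8,000,000,000,000 / 37,420,000⌋ = 213,789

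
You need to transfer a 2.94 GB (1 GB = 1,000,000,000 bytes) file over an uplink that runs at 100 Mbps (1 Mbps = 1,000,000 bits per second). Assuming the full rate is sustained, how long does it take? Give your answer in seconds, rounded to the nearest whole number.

235 seconds

2.94 GB = 2,940,000,000 bytes = 23,520,000,000 bits
100 Mbps = 100,000,000 bits/s
time = 23,520,000,000 / 100,000,000 = 235 s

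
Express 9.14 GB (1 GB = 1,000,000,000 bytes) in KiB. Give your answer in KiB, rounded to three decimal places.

9.14 GB = 9.14 × 10^9 bytes = 9,140,000,000 bytes
1 KiB = 2^10 bytes = 1,024 bytes
9,140,000,000 / 1,024 = 8,925,781.250 KiB

8,925,781.250 KiB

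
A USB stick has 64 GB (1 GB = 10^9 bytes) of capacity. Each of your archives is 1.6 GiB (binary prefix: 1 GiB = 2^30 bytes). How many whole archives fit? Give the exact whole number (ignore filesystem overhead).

37

Capacity: 64 GB = 64,000,000,000 bytes
Per item: 1.6 GiB = 1,717,986,918.4 bytes
⌊64,000,000,000 / 1,717,986,918.4⌋ = 37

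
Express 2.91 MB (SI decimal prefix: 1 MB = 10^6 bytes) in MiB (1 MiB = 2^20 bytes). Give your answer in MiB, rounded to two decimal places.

2.91 MB = 2.91 × 10^6 bytes = 2,910,000 bytes
1 MiB = 2^20 bytes = 1,048,576 bytes
2,910,000 / 1,048,576 = 2.78 MiB

2.78 MiB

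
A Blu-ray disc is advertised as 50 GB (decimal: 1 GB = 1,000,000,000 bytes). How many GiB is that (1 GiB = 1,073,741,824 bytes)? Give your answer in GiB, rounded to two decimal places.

46.57 GiB

50 GB × 1,000,000,000 bytes/GB = 50,000,000,000 bytes
1 GiB = 1,073,741,824 bytes
50,000,000,000 / 1,073,741,824 = 46.57 GiB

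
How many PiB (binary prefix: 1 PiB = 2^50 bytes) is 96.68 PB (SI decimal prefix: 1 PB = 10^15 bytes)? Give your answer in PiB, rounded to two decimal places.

85.87 PiB

96.68 PB × 1,000,000,000,000,000 bytes/PB = 96,680,000,000,000,000 bytes
1 PiB = 1,125,899,906,842,624 bytes
96,680,000,000,000,000 / 1,125,899,906,842,624 = 85.87 PiB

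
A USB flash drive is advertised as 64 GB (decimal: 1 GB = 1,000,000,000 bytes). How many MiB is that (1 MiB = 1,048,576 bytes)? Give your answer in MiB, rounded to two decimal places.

64 GB = 64 × 10^9 bytes = 64,000,000,000 bytes
1 MiB = 2^20 bytes = 1,048,576 bytes
64,000,000,000 / 1,048,576 = 61,035.16 MiB

61,035.16 MiB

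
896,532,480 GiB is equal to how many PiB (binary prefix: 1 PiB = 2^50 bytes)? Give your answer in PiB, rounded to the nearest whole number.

855 PiB

896,532,480 GiB = 896,532,480 × 2^30 bytes = 962,644,420,350,443,520 bytes
1 PiB = 1,125,899,906,842,624 bytes
962,644,420,350,443,520 / 1,125,899,906,842,624 = 855 PiB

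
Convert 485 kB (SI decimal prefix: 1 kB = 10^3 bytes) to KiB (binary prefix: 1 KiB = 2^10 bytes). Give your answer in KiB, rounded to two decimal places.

485 kB = 485 × 10^3 bytes = 485,000 bytes
1 KiB = 1,024 bytes
485,000 / 1,024 = 473.63 KiB

473.63 KiB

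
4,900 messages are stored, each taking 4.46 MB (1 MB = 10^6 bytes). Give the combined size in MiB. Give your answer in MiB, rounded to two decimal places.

20,841.60 MiB

Total = 4,900 × 4.46 MB = 21,854 MB
= 21,854 × 1,000,000 bytes = 21,854,000,000 bytes
1 MiB = 1,048,576 bytes
21,854,000,000 / 1,048,576 = 20,841.60 MiB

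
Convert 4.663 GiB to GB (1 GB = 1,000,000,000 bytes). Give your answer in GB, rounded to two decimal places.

5.01 GB

4.663 GiB = 4.663 × 2^30 bytes = 5,006,858,125.312 bytes
1 GB = 1,000,000,000 bytes
5,006,858,125.312 / 1,000,000,000 = 5.01 GB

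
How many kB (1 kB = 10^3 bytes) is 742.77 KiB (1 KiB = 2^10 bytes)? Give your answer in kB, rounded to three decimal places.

760.596 kB

742.77 KiB × 1,024 bytes/KiB = 760,596.48 bytes
1 kB = 10^3 bytes = 1,000 bytes
760,596.48 / 1,000 = 760.596 kB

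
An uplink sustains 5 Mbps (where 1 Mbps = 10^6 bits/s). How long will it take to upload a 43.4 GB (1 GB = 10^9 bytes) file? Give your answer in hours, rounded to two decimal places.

43.4 GB = 43,400,000,000 bytes = 347,200,000,000 bits
5 Mbps = 5,000,000 bits/s
time = 347,200,000,000 / 5,000,000 = 69,440.0000 s
69,440.0000 s / 3600 = 19.29 hours

19.29 hours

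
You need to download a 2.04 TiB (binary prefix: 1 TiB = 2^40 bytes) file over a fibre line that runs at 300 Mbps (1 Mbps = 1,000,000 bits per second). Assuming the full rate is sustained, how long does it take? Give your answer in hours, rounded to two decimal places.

2.04 TiB = 2,243,003,720,663.04 bytes = 17,944,029,765,304.32 bits
300 Mbps = 300,000,000 bits/s
time = 17,944,029,765,304.32 / 300,000,000 = 59,813.4326 s
59,813.4326 s / 3600 = 16.61 hours

16.61 hours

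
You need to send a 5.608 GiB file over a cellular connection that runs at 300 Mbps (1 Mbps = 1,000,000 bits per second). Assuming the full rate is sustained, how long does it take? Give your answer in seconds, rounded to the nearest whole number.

161 seconds

5.608 GiB = 6,021,544,148.992 bytes = 48,172,353,191.936 bits
300 Mbps = 300,000,000 bits/s
time = 48,172,353,191.936 / 300,000,000 = 161 s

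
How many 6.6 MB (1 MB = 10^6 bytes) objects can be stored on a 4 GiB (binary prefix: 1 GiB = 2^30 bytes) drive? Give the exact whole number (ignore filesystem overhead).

650

Capacity: 4 GiB = 4,294,967,296 bytes
Per item: 6.6 MB = 6,600,000 bytes
⌊4,294,967,296 / 6,600,000⌋ = 650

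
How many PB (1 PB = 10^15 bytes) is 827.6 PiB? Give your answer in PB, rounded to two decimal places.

931.79 PB

827.6 PiB = 827.6 × 2^50 bytes = 931,794,762,902,955,622.4 bytes
1 PB = 10^15 bytes = 1,000,000,000,000,000 bytes
931,794,762,902,955,622.4 / 1,000,000,000,000,000 = 931.79 PB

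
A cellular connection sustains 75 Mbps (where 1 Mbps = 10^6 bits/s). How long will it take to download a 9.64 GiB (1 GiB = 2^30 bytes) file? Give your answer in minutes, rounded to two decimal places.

9.64 GiB = 10,350,871,183.36 bytes = 82,806,969,466.88 bits
75 Mbps = 75,000,000 bits/s
time = 82,806,969,466.88 / 75,000,000 = 1,104.093 s
1,104.093 s / 60 = 18.40 minutes

18.40 minutes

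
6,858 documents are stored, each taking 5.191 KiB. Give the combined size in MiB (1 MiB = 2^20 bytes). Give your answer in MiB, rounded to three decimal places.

Total = 6,858 × 5.191 KiB = 35599.878 KiB
= 35599.878 × 1,024 bytes = 36,454,275.072 bytes
1 MiB = 1,048,576 bytes
36,454,275.072 / 1,048,576 = 34.766 MiB

34.766 MiB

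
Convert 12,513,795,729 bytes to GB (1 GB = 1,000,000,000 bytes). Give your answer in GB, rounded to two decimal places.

12.51 GB

12,513,795,729 bytes given.
1 GB = 1,000,000,000 bytes
12,513,795,729 / 1,000,000,000 = 12.51 GB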